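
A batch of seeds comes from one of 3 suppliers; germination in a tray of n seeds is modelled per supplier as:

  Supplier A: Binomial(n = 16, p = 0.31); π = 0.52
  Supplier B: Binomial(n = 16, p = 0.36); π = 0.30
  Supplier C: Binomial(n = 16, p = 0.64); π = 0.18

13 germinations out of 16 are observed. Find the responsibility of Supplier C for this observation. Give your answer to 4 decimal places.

0.9931

By Bayes' theorem, P(k | x) = P(Z=k) f_k(x) / Σ_j P(Z=j) f_j(x).
Evaluate each component's likelihood at the observed value:
  p_A = 4.49197e-05
  p_B = 0.000250415
  p_C = 0.0789651
Prior × likelihood for each component:
  P(Z=A)·p_A = 0.52 × 4.49197e-05 = 2.33583e-05
  P(Z=B)·p_B = 0.30 × 0.000250415 = 7.51245e-05
  P(Z=C)·p_C = 0.18 × 0.0789651 = 0.0142137
Evidence: 2.33583e-05 + 7.51245e-05 + 0.0142137 = 0.0143122
P(Supplier C | data) = 0.0142137 / 0.0143122 ≈ 0.9931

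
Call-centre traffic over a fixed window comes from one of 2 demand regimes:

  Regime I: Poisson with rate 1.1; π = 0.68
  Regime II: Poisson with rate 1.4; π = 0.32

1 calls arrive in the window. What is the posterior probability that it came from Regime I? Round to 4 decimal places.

The responsibility of component k is w_k f_k(x) divided by Σ_j w_j f_j(x).
Component likelihoods at x = 1 calls:
  L_I = e^(−1.1)·1.1^1/1! = 0.366158
  L_II = e^(−1.4)·1.4^1/1! = 0.345236
Prior × likelihood for each component:
  w_I·L_I = 0.68 × 0.366158 = 0.248988
  w_II·L_II = 0.32 × 0.345236 = 0.110475
Sum: 0.248988 + 0.110475 = 0.359463
P(Regime I | data) = 0.248988 / 0.359463 ≈ 0.6927

0.6927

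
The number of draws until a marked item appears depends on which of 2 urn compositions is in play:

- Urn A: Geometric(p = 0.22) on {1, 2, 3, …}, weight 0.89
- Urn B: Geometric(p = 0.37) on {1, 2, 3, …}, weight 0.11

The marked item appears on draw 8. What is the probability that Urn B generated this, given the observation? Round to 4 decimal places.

0.0445

Posterior ∝ prior × likelihood, so P(k | x) ∝ π_k f_k(x); normalise over all components.
Component likelihoods at x = 8:
  L_A = 0.0386443
  L_B = 0.0145742
Weight by the priors:
  π_A·L_A = 0.89 × 0.0386443 = 0.0343934
  π_B·L_B = 0.11 × 0.0145742 = 0.00160317
Evidence: 0.0343934 + 0.00160317 = 0.0359965
Responsibility of Urn B: 0.00160317 / 0.0359965 ≈ 0.0445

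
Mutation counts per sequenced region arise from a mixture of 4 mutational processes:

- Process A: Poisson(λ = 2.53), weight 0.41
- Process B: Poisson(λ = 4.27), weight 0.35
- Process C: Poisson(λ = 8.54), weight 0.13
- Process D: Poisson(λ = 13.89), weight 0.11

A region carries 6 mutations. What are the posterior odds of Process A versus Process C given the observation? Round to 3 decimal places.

The posterior odds equal the prior odds times the likelihood ratio: (P(Z=i)/P(Z=j))·(f_i(x)/f_j(x)).
Component likelihoods at x = 6 mutations:
  L_A = e^(−2.53)·2.53^6/6! = 0.0290152
  L_B = e^(−4.27)·4.27^6/6! = 0.117706
  L_C = e^(−8.54)·8.54^6/6! = 0.105327
  L_D = e^(−13.89)·13.89^6/6! = 0.00925829
Posterior odds = (P(Z=A)·L_A) / (P(Z=C)·L_C) = (0.41·0.0290152) / (0.13·0.105327) = 0.0118962 / 0.0136925 ≈ 0.869

0.869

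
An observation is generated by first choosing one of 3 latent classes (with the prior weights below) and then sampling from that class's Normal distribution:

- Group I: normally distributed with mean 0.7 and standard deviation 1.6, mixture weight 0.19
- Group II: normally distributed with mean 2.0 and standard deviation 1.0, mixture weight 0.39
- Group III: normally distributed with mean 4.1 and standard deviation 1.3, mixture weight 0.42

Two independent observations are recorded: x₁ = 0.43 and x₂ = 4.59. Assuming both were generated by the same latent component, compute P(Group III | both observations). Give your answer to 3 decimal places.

0.356

By Bayes' theorem, P(k | x) = w_k f_k(x) / Σ_j w_j f_j(x).
Since both observations come from the same component, the likelihood for component k is f_k(x₁)·f_k(x₂).
  f_I = [0.245814] × [0.0129789] = 0.00319039
  f_II = [0.116323] × [0.0139401] = 0.00162154
  f_III = [0.0057063] × [0.285836] = 0.00163106
Unnormalised posteriors:
  w_I·f_I = 0.19 × 0.00319039 = 0.000606175
  w_II·f_II = 0.39 × 0.00162154 = 0.000632402
  w_III·f_III = 0.42 × 0.00163106 = 0.000685047
Evidence: 0.000606175 + 0.000632402 + 0.000685047 = 0.00192362
P(Group III | data) = 0.000685047 / 0.00192362 ≈ 0.356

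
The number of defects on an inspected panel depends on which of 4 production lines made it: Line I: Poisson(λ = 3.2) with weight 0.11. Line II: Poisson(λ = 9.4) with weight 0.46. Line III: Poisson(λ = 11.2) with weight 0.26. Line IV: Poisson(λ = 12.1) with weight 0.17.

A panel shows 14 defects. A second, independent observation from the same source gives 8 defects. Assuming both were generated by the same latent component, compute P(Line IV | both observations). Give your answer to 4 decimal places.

Apply Bayes' rule: the posterior for each component is proportional to its prior times its likelihood at x.
Since both observations come from the same component, the likelihood for component k is f_k(x₁)·f_k(x₂).
  p_I = [5.52013e-06] × [0.0111157] = 6.13601e-08
  p_II = [0.0399037] × [0.125065] = 0.00499054
  p_III = [0.0766559] × [0.0839703] = 0.00643682
  p_IV = [0.0919652] × [0.0633577] = 0.0058267
Unnormalised posteriors:
  π_I·p_I = 0.11 × 6.13601e-08 = 6.74961e-09
  π_II·p_II = 0.46 × 0.00499054 = 0.00229565
  π_III·p_III = 0.26 × 0.00643682 = 0.00167357
  π_IV·p_IV = 0.17 × 0.0058267 = 0.000990539
Evidence: 6.74961e-09 + 0.00229565 + 0.00167357 + 0.000990539 = 0.00495977
P(Line IV | data) ≈ 0.1997

0.1997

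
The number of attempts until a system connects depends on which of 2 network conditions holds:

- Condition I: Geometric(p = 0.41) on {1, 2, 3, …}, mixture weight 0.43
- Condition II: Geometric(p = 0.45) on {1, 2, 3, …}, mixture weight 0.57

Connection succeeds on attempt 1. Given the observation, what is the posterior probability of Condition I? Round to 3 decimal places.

Apply Bayes' rule: the posterior for each component is proportional to its prior times its likelihood at x.
Evaluate each component's likelihood at the observed value:
  f_I = 0.41
  f_II = 0.45
Multiply by the mixture weights:
  w_I·f_I = 0.43 × 0.41 = 0.1763
  w_II·f_II = 0.57 × 0.45 = 0.2565
Normaliser: 0.1763 + 0.2565 = 0.4328
So the posterior for Condition I is 0.1763 / 0.4328 ≈ 0.407.

0.407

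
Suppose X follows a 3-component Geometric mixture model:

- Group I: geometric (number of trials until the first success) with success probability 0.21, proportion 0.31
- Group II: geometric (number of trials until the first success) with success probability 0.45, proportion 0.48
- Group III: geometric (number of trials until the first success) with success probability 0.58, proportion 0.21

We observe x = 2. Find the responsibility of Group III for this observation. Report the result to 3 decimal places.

Posterior ∝ prior × likelihood, so P(k | x) ∝ π_k f_k(x); normalise over all components.
Component likelihoods at x = 2:
  p_I = 0.21·(1−0.21)^1 = 0.21·0.79 = 0.1659
  p_II = 0.45·(1−0.45)^1 = 0.45·0.55 = 0.2475
  p_III = 0.58·(1−0.58)^1 = 0.58·0.42 = 0.2436
Unnormalised posteriors:
  π_I·p_I = 0.31 × 0.1659 = 0.051429
  π_II·p_II = 0.48 × 0.2475 = 0.1188
  π_III·p_III = 0.21 × 0.2436 = 0.051156
Evidence: 0.051429 + 0.1188 + 0.051156 = 0.221385
P(Group III | the observation) = 0.051156 / 0.221385 ≈ 0.231

0.231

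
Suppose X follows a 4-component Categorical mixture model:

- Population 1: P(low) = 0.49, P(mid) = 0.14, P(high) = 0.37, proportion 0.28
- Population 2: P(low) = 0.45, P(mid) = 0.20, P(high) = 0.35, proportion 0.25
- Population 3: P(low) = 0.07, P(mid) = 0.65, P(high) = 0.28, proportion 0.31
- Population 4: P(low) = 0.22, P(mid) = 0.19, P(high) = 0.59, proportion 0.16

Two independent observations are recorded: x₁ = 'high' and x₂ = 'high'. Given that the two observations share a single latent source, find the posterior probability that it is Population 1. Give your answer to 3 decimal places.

0.257

Posterior ∝ prior × likelihood, so P(k | x) ∝ π_k f_k(x); normalise over all components.
Since both observations come from the same component, the likelihood for component k is f_k(x₁)·f_k(x₂).
  f_1 = [P(high | comp) = 0.37] × [0.37] = 0.1369
  f_2 = [P(high | comp) = 0.35] × [0.35] = 0.1225
  f_3 = [P(high | comp) = 0.28] × [0.28] = 0.0784
  f_4 = [P(high | comp) = 0.59] × [0.59] = 0.3481
Unnormalised posteriors:
  π_1·f_1 = 0.28 × 0.1369 = 0.038332
  π_2·f_2 = 0.25 × 0.1225 = 0.030625
  π_3·f_3 = 0.31 × 0.0784 = 0.024304
  π_4·f_4 = 0.16 × 0.3481 = 0.055696
Evidence: 0.038332 + 0.030625 + 0.024304 + 0.055696 = 0.148957
P(Population 1 | data) ≈ 0.257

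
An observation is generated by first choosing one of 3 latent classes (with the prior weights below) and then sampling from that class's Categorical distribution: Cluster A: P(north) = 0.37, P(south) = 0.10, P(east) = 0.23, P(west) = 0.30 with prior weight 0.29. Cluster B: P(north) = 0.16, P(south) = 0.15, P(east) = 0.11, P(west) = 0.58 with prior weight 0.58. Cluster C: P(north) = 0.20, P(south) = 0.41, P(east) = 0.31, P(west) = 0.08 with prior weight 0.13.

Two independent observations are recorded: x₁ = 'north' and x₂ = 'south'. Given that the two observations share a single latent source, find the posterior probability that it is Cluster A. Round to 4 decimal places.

The responsibility of component k is π_k f_k(x) divided by Σ_j π_j f_j(x).
Since both observations come from the same component, the likelihood for component k is f_k(x₁)·f_k(x₂).
  L_A = [0.37] × [0.1] = 0.037
  L_B = [0.16] × [0.15] = 0.024
  L_C = [0.2] × [0.41] = 0.082
Multiply by the mixture weights:
  π_A·L_A = 0.29 × 0.037 = 0.01073
  π_B·L_B = 0.58 × 0.024 = 0.01392
  π_C·L_C = 0.13 × 0.082 = 0.01066
Sum: 0.01073 + 0.01392 + 0.01066 = 0.03531
P(Cluster A | x₁,x₂) = 0.01073 / 0.03531 ≈ 0.3039

0.3039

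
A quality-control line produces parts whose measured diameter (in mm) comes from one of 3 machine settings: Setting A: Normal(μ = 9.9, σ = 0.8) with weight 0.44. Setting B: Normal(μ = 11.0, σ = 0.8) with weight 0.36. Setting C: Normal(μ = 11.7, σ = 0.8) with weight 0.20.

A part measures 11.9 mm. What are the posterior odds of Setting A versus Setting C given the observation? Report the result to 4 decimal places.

The posterior odds equal the prior odds times the likelihood ratio: (w_i/w_j)·(f_i(x)/f_j(x)).
Component likelihoods at x = 11.9 mm:
  L_A = (1/(0.8·√(2π)))·exp(−(11.9−9.9)²/(2·0.8²)) = 0.498678·exp(-3.12500) = 0.0219104
  L_B = (1/(0.8·√(2π)))·exp(−(11.9−11.0)²/(2·0.8²)) = 0.498678·exp(-0.63281) = 0.264846
  L_C = (1/(0.8·√(2π)))·exp(−(11.9−11.7)²/(2·0.8²)) = 0.498678·exp(-0.03125) = 0.483335
Posterior odds = (w_A·L_A) / (w_C·L_C) = (0.44·0.0219104) / (0.20·0.483335) = 0.00964057 / 0.096667 ≈ 0.0997

0.0997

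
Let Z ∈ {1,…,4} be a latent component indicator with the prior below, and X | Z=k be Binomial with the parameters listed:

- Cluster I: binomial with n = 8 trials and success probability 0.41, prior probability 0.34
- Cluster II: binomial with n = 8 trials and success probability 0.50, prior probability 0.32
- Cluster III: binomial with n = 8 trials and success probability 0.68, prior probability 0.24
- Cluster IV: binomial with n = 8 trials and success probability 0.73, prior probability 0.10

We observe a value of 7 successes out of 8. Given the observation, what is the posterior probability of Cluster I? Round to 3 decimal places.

0.040

The responsibility of component k is P(Z=k) f_k(x) divided by Σ_j P(Z=j) f_j(x).
Binomial probabilities:
  f_I = C(8,7)·0.41^7·0.59^1 = 8·0.00194754·0.59 = 0.0091924
  f_II = C(8,7)·0.50^7·0.50^1 = 8·0.0078125·0.5 = 0.03125
  f_III = C(8,7)·0.68^7·0.32^1 = 8·0.0672299·0.32 = 0.172109
  f_IV = C(8,7)·0.73^7·0.27^1 = 8·0.110474·0.27 = 0.238624
Multiply by the mixture weights:
  P(Z=I)·f_I = 0.34 × 0.0091924 = 0.00312542
  P(Z=II)·f_II = 0.32 × 0.03125 = 0.01
  P(Z=III)·f_III = 0.24 × 0.172109 = 0.041306
  P(Z=IV)·f_IV = 0.10 × 0.238624 = 0.0238624
Evidence: 0.00312542 + 0.01 + 0.041306 + 0.0238624 = 0.0782938
P(Cluster I | data) = 0.00312542 / 0.0782938 ≈ 0.040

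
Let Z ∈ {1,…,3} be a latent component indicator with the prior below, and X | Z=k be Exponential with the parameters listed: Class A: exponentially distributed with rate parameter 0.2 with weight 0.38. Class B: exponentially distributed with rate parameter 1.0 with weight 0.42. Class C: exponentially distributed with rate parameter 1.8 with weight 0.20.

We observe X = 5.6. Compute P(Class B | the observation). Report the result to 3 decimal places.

0.059

P(component k | x) = P(Z=k)·f_k(x) / marginal(x), where marginal(x) = Σ_j P(Z=j)·f_j(x).
Evaluate each component's likelihood at the observed value:
  p_A = 0.2·e^(−0.2·5.6) = 0.2·e^(−1.1200) = 0.065256
  p_B = 1.0·e^(−1.0·5.6) = 1.0·e^(−5.6000) = 0.00369786
  p_C = 1.8·e^(−1.8·5.6) = 1.8·e^(−10.0800) = 7.5437e-05
Multiply by the mixture weights:
  P(Z=A)·p_A = 0.38 × 0.065256 = 0.0247973
  P(Z=B)·p_B = 0.42 × 0.00369786 = 0.0015531
  P(Z=C)·p_C = 0.20 × 7.5437e-05 = 1.50874e-05
Denominator: 0.0247973 + 0.0015531 + 1.50874e-05 = 0.0263655
P(Class B | data) ≈ 0.059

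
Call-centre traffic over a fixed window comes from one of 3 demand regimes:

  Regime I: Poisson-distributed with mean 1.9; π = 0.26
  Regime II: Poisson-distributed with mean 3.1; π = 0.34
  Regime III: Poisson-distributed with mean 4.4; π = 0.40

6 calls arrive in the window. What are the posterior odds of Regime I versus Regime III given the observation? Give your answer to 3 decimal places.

Posterior odds = (π_i f_i(x)) / (π_j f_j(x)); the normalising sum cancels.
Poisson probabilities:
  L_I = e^(−1.9)·1.9^6/6! = 0.00977304
  L_II = e^(−3.1)·3.1^6/6! = 0.0555296
  L_III = e^(−4.4)·4.4^6/6! = 0.123734
0.00254099 / 0.0494935 ≈ 0.051

0.051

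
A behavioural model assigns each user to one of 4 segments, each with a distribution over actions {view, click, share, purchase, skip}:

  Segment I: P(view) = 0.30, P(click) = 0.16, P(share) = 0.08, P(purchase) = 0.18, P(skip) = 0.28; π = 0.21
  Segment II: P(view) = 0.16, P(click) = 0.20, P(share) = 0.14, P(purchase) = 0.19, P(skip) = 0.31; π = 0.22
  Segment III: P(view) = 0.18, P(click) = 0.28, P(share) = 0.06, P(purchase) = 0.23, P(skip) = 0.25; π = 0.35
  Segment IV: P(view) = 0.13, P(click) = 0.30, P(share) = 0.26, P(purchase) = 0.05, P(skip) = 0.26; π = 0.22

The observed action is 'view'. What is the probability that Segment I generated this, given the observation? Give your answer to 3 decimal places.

Apply Bayes' rule: the posterior for each component is proportional to its prior times its likelihood at x.
Evaluate each component's likelihood at the observed value:
  L_I = P(view | comp) = 0.30
  L_II = P(view | comp) = 0.16
  L_III = P(view | comp) = 0.18
  L_IV = P(view | comp) = 0.13
Unnormalised posteriors:
  w_I·L_I = 0.21 × 0.3 = 0.063
  w_II·L_II = 0.22 × 0.16 = 0.0352
  w_III·L_III = 0.35 × 0.18 = 0.063
  w_IV·L_IV = 0.22 × 0.13 = 0.0286
Sum: 0.063 + 0.0352 + 0.063 + 0.0286 = 0.1898
P(Segment I | the observation) = 0.063 / 0.1898 ≈ 0.332

0.332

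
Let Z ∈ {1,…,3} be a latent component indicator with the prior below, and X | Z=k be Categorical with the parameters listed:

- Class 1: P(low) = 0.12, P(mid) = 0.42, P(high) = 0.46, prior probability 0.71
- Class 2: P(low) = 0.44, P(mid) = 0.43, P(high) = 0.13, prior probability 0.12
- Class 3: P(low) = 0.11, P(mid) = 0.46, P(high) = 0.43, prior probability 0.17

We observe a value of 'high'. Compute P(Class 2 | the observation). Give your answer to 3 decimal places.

Posterior ∝ prior × likelihood, so P(k | x) ∝ w_k f_k(x); normalise over all components.
Categorical probabilities:
  p_1 = 0.46
  p_2 = 0.13
  p_3 = 0.43
Multiply by the mixture weights:
  w_1·p_1 = 0.71 × 0.46 = 0.3266
  w_2·p_2 = 0.12 × 0.13 = 0.0156
  w_3·p_3 = 0.17 × 0.43 = 0.0731
Marginal: 0.3266 + 0.0156 + 0.0731 = 0.4153
Responsibility of Class 2: 0.0156 / 0.4153 ≈ 0.038

0.038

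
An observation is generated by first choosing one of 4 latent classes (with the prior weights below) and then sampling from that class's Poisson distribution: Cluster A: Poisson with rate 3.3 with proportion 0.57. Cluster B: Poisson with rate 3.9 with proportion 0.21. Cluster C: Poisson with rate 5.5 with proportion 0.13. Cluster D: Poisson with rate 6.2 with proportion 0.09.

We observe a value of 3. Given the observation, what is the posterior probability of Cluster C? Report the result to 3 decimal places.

0.078

Posterior ∝ prior × likelihood, so P(k | x) ∝ w_k f_k(x); normalise over all components.
Poisson probabilities:
  L_A = e^(−3.3)·3.3^3/3! = 0.220912
  L_B = e^(−3.9)·3.9^3/3! = 0.200122
  L_C = e^(−5.5)·5.5^3/3! = 0.113323
  L_D = e^(−6.2)·6.2^3/3! = 0.0806117
Unnormalised posteriors:
  w_A·L_A = 0.57 × 0.220912 = 0.12592
  w_B·L_B = 0.21 × 0.200122 = 0.0420255
  w_C·L_C = 0.13 × 0.113323 = 0.014732
  w_D·L_D = 0.09 × 0.0806117 = 0.00725505
Denominator: 0.12592 + 0.0420255 + 0.014732 + 0.00725505 = 0.189932
So the posterior for Cluster C is 0.014732 / 0.189932 ≈ 0.078.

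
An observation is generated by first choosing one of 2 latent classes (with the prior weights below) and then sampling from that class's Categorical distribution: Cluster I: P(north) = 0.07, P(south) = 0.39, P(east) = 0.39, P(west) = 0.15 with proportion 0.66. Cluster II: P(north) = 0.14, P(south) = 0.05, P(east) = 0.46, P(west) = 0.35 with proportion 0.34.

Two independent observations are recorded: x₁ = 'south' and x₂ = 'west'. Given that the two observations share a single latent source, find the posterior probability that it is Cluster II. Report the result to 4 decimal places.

0.1335

Apply Bayes' rule: the posterior for each component is proportional to its prior times its likelihood at x.
Since both observations come from the same component, the likelihood for component k is f_k(x₁)·f_k(x₂).
  L_I = [0.39] × [0.15] = 0.0585
  L_II = [0.05] × [0.35] = 0.0175
Prior × likelihood for each component:
  π_I·L_I = 0.66 × 0.0585 = 0.03861
  π_II·L_II = 0.34 × 0.0175 = 0.00595
Sum: 0.03861 + 0.00595 = 0.04456
So the posterior for Cluster II is 0.00595 / 0.04456 ≈ 0.1335.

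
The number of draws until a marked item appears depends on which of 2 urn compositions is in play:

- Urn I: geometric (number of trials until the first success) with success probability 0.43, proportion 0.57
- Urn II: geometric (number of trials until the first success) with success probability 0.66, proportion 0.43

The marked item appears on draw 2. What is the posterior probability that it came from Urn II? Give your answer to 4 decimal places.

0.4085

Apply Bayes' rule: the posterior for each component is proportional to its prior times its likelihood at x.
Evaluate each component's likelihood at the observed value:
  p_I = 0.43·(1−0.43)^1 = 0.43·0.57 = 0.2451
  p_II = 0.66·(1−0.66)^1 = 0.66·0.34 = 0.2244
Multiply by the mixture weights:
  P(Z=I)·p_I = 0.57 × 0.2451 = 0.139707
  P(Z=II)·p_II = 0.43 × 0.2244 = 0.096492
Denominator: 0.139707 + 0.096492 = 0.236199
So the posterior for Urn II is 0.096492 / 0.236199 ≈ 0.4085.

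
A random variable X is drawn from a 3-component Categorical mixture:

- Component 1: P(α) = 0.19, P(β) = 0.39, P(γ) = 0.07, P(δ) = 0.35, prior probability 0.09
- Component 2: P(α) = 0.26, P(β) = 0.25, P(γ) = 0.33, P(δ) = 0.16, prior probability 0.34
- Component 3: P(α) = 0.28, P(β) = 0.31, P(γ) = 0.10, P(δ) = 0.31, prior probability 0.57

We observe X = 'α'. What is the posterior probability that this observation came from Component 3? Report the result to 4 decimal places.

0.6020

The responsibility of component k is P(Z=k) f_k(x) divided by Σ_j P(Z=j) f_j(x).
Evaluate each component's likelihood at the observed value:
  f_1 = P(α | comp) = 0.19
  f_2 = P(α | comp) = 0.26
  f_3 = P(α | comp) = 0.28
Unnormalised posteriors:
  P(Z=1)·f_1 = 0.09 × 0.19 = 0.0171
  P(Z=2)·f_2 = 0.34 × 0.26 = 0.0884
  P(Z=3)·f_3 = 0.57 × 0.28 = 0.1596
Sum: 0.0171 + 0.0884 + 0.1596 = 0.2651
P(Component 3 | the observation) ≈ 0.6020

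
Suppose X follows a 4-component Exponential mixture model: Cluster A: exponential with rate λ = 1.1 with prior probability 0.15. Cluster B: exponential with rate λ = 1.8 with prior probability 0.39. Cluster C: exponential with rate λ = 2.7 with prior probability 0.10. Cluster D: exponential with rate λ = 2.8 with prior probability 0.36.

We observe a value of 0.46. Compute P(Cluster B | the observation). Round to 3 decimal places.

0.402

Posterior ∝ prior × likelihood, so P(k | x) ∝ π_k f_k(x); normalise over all components.
Evaluate each component's likelihood at the observed value:
  f_A = 1.1·e^(−1.1·0.46) = 1.1·e^(−0.5060) = 0.663193
  f_B = 1.8·e^(−1.8·0.46) = 1.8·e^(−0.8280) = 0.78646
  f_C = 2.7·e^(−2.7·0.46) = 2.7·e^(−1.2420) = 0.779776
  f_D = 2.8·e^(−2.8·0.46) = 2.8·e^(−1.2880) = 0.772301
Weight by the priors:
  π_A·f_A = 0.15 × 0.663193 = 0.0994789
  π_B·f_B = 0.39 × 0.78646 = 0.306719
  π_C·f_C = 0.10 × 0.779776 = 0.0779776
  π_D·f_D = 0.36 × 0.772301 = 0.278028
Normaliser: 0.0994789 + 0.306719 + 0.0779776 + 0.278028 = 0.762204
Responsibility of Cluster B: 0.306719 / 0.762204 ≈ 0.402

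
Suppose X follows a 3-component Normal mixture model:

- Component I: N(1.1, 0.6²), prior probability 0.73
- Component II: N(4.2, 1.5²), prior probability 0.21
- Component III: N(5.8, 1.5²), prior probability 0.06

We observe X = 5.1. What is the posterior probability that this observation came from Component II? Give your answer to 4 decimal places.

Posterior ∝ prior × likelihood, so P(k | x) ∝ w_k f_k(x); normalise over all components.
Normal densities:
  p_I = 1.48515e-10
  p_II = 0.22215
  p_III = 0.238522
Multiply by the mixture weights:
  w_I·p_I = 0.73 × 1.48515e-10 = 1.08416e-10
  w_II·p_II = 0.21 × 0.22215 = 0.0466514
  w_III·p_III = 0.06 × 0.238522 = 0.0143113
Denominator: 1.08416e-10 + 0.0466514 + 0.0143113 = 0.0609628
P(Component II | the observation) = 0.0466514 / 0.0609628 ≈ 0.7652

0.7652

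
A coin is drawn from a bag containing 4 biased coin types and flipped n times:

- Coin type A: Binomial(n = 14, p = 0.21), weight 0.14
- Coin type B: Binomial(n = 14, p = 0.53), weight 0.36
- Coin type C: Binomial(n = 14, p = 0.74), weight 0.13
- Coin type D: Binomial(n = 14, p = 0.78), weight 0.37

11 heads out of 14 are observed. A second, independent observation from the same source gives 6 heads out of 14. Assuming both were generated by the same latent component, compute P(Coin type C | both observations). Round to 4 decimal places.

By Bayes' theorem, P(k | x) = π_k f_k(x) / Σ_j π_j f_j(x).
Since both observations come from the same component, the likelihood for component k is f_k(x₁)·f_k(x₂).
  f_A = [C(14,11)·0.21^11·0.79^3 = 364·3.50278e-08·0.493039 = 6.2863e-06] × [0.039074] = 2.45631e-07
  f_B = [C(14,11)·0.53^11·0.47^3 = 364·0.000926904·0.103823 = 0.0350291] × [0.158487] = 0.00555166
  f_C = [C(14,11)·0.74^11·0.26^3 = 364·0.0364375·0.017576 = 0.233115] × [0.0102975] = 0.00240051
  f_D = [C(14,11)·0.78^11·0.22^3 = 364·0.0650191·0.010648 = 0.252006] × [0.00371111] = 0.000935221
Weight by the priors:
  π_A·f_A = 0.14 × 2.45631e-07 = 3.43883e-08
  π_B·f_B = 0.36 × 0.00555166 = 0.0019986
  π_C·f_C = 0.13 × 0.00240051 = 0.000312066
  π_D·f_D = 0.37 × 0.000935221 = 0.000346032
Denominator: 3.43883e-08 + 0.0019986 + 0.000312066 + 0.000346032 = 0.00265673
P(Coin type C | x) = 0.000312066 / 0.00265673 ≈ 0.1175

0.1175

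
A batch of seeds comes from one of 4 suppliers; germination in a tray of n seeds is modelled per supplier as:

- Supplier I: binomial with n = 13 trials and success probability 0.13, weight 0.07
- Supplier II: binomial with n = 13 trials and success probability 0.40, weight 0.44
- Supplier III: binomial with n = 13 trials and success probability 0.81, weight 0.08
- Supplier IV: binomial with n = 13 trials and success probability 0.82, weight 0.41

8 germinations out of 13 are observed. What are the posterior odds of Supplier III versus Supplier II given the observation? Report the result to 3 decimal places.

The posterior odds equal the prior odds times the likelihood ratio: (π_i/π_j)·(f_i(x)/f_j(x)).
Component likelihoods at x = 8 germinations out of 13:
  L_I = C(13,8)·0.13^8·0.87^5 = 1287·8.15731e-08·0.498421 = 5.23265e-05
  L_II = C(13,8)·0.40^8·0.60^5 = 1287·0.00065536·0.07776 = 0.0655865
  L_III = C(13,8)·0.81^8·0.19^5 = 1287·0.185302·0.00024761 = 0.0590509
  L_IV = C(13,8)·0.82^8·0.18^5 = 1287·0.204414·0.000188957 = 0.0497109
0.00472407 / 0.0288581 ≈ 0.164

0.164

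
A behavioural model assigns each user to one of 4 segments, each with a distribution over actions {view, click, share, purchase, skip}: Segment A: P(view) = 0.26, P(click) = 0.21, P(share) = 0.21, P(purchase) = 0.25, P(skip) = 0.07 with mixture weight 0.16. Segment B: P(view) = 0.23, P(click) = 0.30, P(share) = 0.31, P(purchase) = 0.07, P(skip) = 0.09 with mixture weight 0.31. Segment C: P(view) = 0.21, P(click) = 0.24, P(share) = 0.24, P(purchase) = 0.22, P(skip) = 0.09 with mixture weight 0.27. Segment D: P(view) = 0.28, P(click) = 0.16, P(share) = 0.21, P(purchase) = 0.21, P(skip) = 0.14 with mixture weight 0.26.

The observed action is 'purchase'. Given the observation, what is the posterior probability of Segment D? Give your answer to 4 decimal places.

The responsibility of component k is P(Z=k) f_k(x) divided by Σ_j P(Z=j) f_j(x).
Evaluate each component's likelihood at the observed value:
  L_A = P(purchase | comp) = 0.25
  L_B = P(purchase | comp) = 0.07
  L_C = P(purchase | comp) = 0.22
  L_D = P(purchase | comp) = 0.21
Unnormalised posteriors:
  P(Z=A)·L_A = 0.16 × 0.25 = 0.04
  P(Z=B)·L_B = 0.31 × 0.07 = 0.0217
  P(Z=C)·L_C = 0.27 × 0.22 = 0.0594
  P(Z=D)·L_D = 0.26 × 0.21 = 0.0546
Sum: 0.04 + 0.0217 + 0.0594 + 0.0546 = 0.1757
P(Segment D | data) = 0.0546 / 0.1757 ≈ 0.3108

0.3108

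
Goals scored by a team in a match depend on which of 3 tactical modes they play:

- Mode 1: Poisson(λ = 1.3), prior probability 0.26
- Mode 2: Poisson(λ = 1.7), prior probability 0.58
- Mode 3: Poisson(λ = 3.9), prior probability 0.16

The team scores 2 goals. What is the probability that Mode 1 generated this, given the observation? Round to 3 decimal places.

By Bayes' theorem, P(k | x) = π_k f_k(x) / Σ_j π_j f_j(x).
Component likelihoods at x = 2 goals:
  p_1 = 0.230289
  p_2 = 0.263978
  p_3 = 0.15394
Weight by the priors:
  π_1·p_1 = 0.26 × 0.230289 = 0.0598752
  π_2·p_2 = 0.58 × 0.263978 = 0.153107
  π_3·p_3 = 0.16 × 0.15394 = 0.0246304
Sum: 0.0598752 + 0.153107 + 0.0246304 = 0.237613
Responsibility of Mode 1: 0.0598752 / 0.237613 ≈ 0.252

0.252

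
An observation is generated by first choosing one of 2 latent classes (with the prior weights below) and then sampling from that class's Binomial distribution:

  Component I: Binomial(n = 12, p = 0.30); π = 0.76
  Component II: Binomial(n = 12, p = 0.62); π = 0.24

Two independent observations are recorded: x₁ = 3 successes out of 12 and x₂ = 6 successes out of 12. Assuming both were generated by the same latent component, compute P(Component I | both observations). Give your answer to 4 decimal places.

By Bayes' theorem, P(k | x) = π_k f_k(x) / Σ_j π_j f_j(x).
Since both observations come from the same component, the likelihood for component k is f_k(x₁)·f_k(x₂).
  p_I = [C(12,3)·0.30^3·0.70^9 = 220·0.027·0.0403536 = 0.2397] × [0.0792479] = 0.0189958
  p_II = [C(12,3)·0.62^3·0.38^9 = 220·0.238328·0.000165216 = 0.00866264] × [0.158024] = 0.00136891
Unnormalised posteriors:
  π_I·p_I = 0.76 × 0.0189958 = 0.0144368
  π_II·p_II = 0.24 × 0.00136891 = 0.000328538
Marginal: 0.0144368 + 0.000328538 = 0.0147653
P(Component I | x₁, x₂) ≈ 0.9777

0.9777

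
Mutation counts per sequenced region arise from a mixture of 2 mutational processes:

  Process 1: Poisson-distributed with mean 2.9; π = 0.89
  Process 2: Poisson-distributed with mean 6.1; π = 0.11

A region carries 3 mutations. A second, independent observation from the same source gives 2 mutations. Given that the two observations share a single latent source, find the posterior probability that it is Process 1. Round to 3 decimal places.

Posterior ∝ prior × likelihood, so P(k | x) ∝ w_k f_k(x); normalise over all components.
Since both observations come from the same component, the likelihood for component k is f_k(x₁)·f_k(x₂).
  L_1 = [e^(−2.9)·2.9^3/3! = 0.22366] × [0.231373] = 0.0517489
  L_2 = [e^(−6.1)·6.1^3/3! = 0.0848481] × [0.0417286] = 0.00354059
Prior × likelihood for each component:
  w_1·L_1 = 0.89 × 0.0517489 = 0.0460565
  w_2·L_2 = 0.11 × 0.00354059 = 0.000389465
Marginal: 0.0460565 + 0.000389465 = 0.0464459
P(Process 1 | x₁,x₂) = 0.0460565 / 0.0464459 ≈ 0.992

0.992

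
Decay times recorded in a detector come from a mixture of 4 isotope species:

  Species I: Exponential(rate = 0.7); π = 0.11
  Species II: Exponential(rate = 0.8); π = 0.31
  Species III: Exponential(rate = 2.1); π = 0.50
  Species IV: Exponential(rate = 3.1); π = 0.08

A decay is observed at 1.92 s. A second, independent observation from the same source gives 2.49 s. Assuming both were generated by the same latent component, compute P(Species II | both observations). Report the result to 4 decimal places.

0.6857

The responsibility of component k is π_k f_k(x) divided by Σ_j π_j f_j(x).
Since both observations come from the same component, the likelihood for component k is f_k(x₁)·f_k(x₂).
  L_I = [0.7·e^(−0.7·1.92) = 0.7·e^(−1.3440) = 0.18256] × [0.122496] = 0.0223629
  L_II = [0.8·e^(−0.8·1.92) = 0.8·e^(−1.5360) = 0.172192] × [0.109138] = 0.0187927
  L_III = [2.1·e^(−2.1·1.92) = 2.1·e^(−4.0320) = 0.0372515] × [0.0112537] = 0.000419216
  L_IV = [3.1·e^(−3.1·1.92) = 3.1·e^(−5.9520) = 0.00806197] × [0.00137734] = 1.11041e-05
Prior × likelihood for each component:
  π_I·L_I = 0.11 × 0.0223629 = 0.00245992
  π_II·L_II = 0.31 × 0.0187927 = 0.00582574
  π_III·L_III = 0.50 × 0.000419216 = 0.000209608
  π_IV·L_IV = 0.08 × 1.11041e-05 = 8.88328e-07
Normaliser: 0.00245992 + 0.00582574 + 0.000209608 + 8.88328e-07 = 0.00849616
P(Species II | x₁,x₂) ≈ 0.6857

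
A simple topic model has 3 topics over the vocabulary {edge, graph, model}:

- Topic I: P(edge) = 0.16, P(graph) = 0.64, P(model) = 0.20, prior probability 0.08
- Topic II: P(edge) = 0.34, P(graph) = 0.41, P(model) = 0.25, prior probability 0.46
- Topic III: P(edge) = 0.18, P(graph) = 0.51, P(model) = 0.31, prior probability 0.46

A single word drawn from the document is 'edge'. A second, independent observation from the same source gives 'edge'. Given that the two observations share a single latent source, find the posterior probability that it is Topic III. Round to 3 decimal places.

0.213

By Bayes' theorem, P(k | x) = P(Z=k) f_k(x) / Σ_j P(Z=j) f_j(x).
Since both observations come from the same component, the likelihood for component k is f_k(x₁)·f_k(x₂).
  f_I = [0.16] × [0.16] = 0.0256
  f_II = [0.34] × [0.34] = 0.1156
  f_III = [0.18] × [0.18] = 0.0324
Multiply by the mixture weights:
  P(Z=I)·f_I = 0.08 × 0.0256 = 0.002048
  P(Z=II)·f_II = 0.46 × 0.1156 = 0.053176
  P(Z=III)·f_III = 0.46 × 0.0324 = 0.014904
Marginal: 0.002048 + 0.053176 + 0.014904 = 0.070128
P(Topic III | data) = 0.014904 / 0.070128 ≈ 0.213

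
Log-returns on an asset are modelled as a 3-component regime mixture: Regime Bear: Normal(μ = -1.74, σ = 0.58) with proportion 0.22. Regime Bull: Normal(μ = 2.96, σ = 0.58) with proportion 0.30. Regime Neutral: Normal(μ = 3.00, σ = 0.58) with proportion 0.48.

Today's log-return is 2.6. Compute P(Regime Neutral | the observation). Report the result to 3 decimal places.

The responsibility of component k is π_k f_k(x) divided by Σ_j π_j f_j(x).
Normal densities:
  p_Bear = 4.77578e-13
  p_Bull = 0.567316
  p_Neutral = 0.542253
Weight by the priors:
  π_Bear·p_Bear = 0.22 × 4.77578e-13 = 1.05067e-13
  π_Bull·p_Bull = 0.30 × 0.567316 = 0.170195
  π_Neutral·p_Neutral = 0.48 × 0.542253 = 0.260281
Evidence: 1.05067e-13 + 0.170195 + 0.260281 = 0.430476
P(Regime Neutral | 2.6) = 0.260281 / 0.430476 ≈ 0.605

0.605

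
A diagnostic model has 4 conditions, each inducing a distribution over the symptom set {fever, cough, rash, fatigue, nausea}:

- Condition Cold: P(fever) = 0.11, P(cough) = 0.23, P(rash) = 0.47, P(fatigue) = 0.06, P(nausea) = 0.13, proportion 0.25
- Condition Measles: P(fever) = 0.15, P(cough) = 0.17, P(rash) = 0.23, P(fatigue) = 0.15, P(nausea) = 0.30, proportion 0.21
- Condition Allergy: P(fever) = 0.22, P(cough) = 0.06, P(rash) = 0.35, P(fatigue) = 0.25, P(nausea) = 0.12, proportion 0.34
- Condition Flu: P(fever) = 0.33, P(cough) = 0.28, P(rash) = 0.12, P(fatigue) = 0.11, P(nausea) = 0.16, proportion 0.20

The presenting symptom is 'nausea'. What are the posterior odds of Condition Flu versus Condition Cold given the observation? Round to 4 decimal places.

0.9846

Since P(k|x) ∝ π_k f_k(x), the posterior odds are π_i f_i(x) / (π_j f_j(x)).
Component likelihoods at x = 'nausea':
  p_Cold = P(nausea | comp) = 0.13
  p_Measles = P(nausea | comp) = 0.30
  p_Allergy = P(nausea | comp) = 0.12
  p_Flu = P(nausea | comp) = 0.16
0.032 / 0.0325 ≈ 0.9846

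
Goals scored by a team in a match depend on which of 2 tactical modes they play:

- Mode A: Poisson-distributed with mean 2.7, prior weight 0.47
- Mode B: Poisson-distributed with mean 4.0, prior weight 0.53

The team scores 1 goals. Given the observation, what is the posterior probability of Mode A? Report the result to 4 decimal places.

P(component k | x) = w_k·f_k(x) / marginal(x), where marginal(x) = Σ_j w_j·f_j(x).
Component likelihoods at x = 1 goals:
  p_A = e^(−2.7)·2.7^1/1! = 0.181455
  p_B = e^(−4.0)·4.0^1/1! = 0.0732626
Weight by the priors:
  w_A·p_A = 0.47 × 0.181455 = 0.0852838
  w_B·p_B = 0.53 × 0.0732626 = 0.0388292
Sum: 0.0852838 + 0.0388292 = 0.124113
P(Mode A | the observation) ≈ 0.6871

0.6871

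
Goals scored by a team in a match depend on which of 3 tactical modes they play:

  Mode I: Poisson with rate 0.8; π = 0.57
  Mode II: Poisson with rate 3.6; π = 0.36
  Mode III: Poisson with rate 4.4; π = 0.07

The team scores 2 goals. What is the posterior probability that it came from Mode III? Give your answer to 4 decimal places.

0.0540

By Bayes' theorem, P(k | x) = P(Z=k) f_k(x) / Σ_j P(Z=j) f_j(x).
Evaluate each component's likelihood at the observed value:
  p_I = e^(−0.8)·0.8^2/2! = 0.143785
  p_II = e^(−3.6)·3.6^2/2! = 0.177058
  p_III = e^(−4.4)·4.4^2/2! = 0.118845
Multiply by the mixture weights:
  P(Z=I)·p_I = 0.57 × 0.143785 = 0.0819576
  P(Z=II)·p_II = 0.36 × 0.177058 = 0.0637408
  P(Z=III)·p_III = 0.07 × 0.118845 = 0.00831913
Normaliser: 0.0819576 + 0.0637408 + 0.00831913 = 0.154018
P(Mode III | the observation) = 0.00831913 / 0.154018 ≈ 0.0540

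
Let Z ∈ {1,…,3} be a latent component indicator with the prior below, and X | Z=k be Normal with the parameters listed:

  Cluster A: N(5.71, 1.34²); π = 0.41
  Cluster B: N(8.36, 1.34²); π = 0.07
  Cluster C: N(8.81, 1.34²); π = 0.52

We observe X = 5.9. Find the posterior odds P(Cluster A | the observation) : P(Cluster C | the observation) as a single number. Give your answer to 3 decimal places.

8.251

Only the two components matter; the odds are (P(Z=i) f_i(x)) / (P(Z=j) f_j(x)).
Normal densities:
  p_A = (1/(1.34·√(2π)))·exp(−(5.9−5.71)²/(2·1.34²)) = 0.297718·exp(-0.01005) = 0.29474
  p_B = (1/(1.34·√(2π)))·exp(−(5.9−8.36)²/(2·1.34²)) = 0.297718·exp(-1.68512) = 0.0552036
  p_C = (1/(1.34·√(2π)))·exp(−(5.9−8.81)²/(2·1.34²)) = 0.297718·exp(-2.35801) = 0.0281665
0.120844 / 0.0146466 ≈ 8.251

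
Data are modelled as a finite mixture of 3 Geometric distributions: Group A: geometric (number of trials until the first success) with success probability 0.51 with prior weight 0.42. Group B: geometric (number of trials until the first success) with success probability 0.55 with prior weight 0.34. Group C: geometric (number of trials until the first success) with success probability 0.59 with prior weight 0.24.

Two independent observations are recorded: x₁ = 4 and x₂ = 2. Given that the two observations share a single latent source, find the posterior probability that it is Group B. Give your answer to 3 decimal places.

0.328

Posterior ∝ prior × likelihood, so P(k | x) ∝ π_k f_k(x); normalise over all components.
Since both observations come from the same component, the likelihood for component k is f_k(x₁)·f_k(x₂).
  p_A = [0.060001] × [0.2499] = 0.0149942
  p_B = [0.0501187] × [0.2475] = 0.0124044
  p_C = [0.0406634] × [0.2419] = 0.00983647
Multiply by the mixture weights:
  π_A·p_A = 0.42 × 0.0149942 = 0.00629758
  π_B·p_B = 0.34 × 0.0124044 = 0.00421749
  π_C·p_C = 0.24 × 0.00983647 = 0.00236075
Normaliser: 0.00629758 + 0.00421749 + 0.00236075 = 0.0128758
So the posterior for Group B is 0.00421749 / 0.0128758 ≈ 0.328.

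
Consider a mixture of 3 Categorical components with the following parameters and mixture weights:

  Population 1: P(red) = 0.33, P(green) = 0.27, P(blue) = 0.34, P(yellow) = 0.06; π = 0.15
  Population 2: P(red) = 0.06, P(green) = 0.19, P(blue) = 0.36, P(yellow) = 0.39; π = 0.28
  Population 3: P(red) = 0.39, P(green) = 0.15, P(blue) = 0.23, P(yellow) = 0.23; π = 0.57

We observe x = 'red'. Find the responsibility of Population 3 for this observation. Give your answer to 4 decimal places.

0.7703

P(component k | x) = π_k·f_k(x) / marginal(x), where marginal(x) = Σ_j π_j·f_j(x).
Categorical probabilities:
  p_1 = P(red | comp) = 0.33
  p_2 = P(red | comp) = 0.06
  p_3 = P(red | comp) = 0.39
Multiply by the mixture weights:
  π_1·p_1 = 0.15 × 0.33 = 0.0495
  π_2·p_2 = 0.28 × 0.06 = 0.0168
  π_3·p_3 = 0.57 × 0.39 = 0.2223
Marginal: 0.0495 + 0.0168 + 0.2223 = 0.2886
So the posterior for Population 3 is 0.2223 / 0.2886 ≈ 0.7703.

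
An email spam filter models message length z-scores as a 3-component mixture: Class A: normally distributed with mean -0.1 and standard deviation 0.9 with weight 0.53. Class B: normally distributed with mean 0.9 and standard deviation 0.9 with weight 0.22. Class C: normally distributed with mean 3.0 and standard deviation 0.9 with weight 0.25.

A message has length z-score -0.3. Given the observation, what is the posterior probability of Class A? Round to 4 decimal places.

Posterior ∝ prior × likelihood, so P(k | x) ∝ π_k f_k(x); normalise over all components.
Evaluate each component's likelihood at the observed value:
  L_A = (1/(0.9·√(2π)))·exp(−(-0.3−-0.1)²/(2·0.9²)) = 0.443269·exp(-0.02469) = 0.432458
  L_B = (1/(0.9·√(2π)))·exp(−(-0.3−0.9)²/(2·0.9²)) = 0.443269·exp(-0.88889) = 0.182233
  L_C = (1/(0.9·√(2π)))·exp(−(-0.3−3.0)²/(2·0.9²)) = 0.443269·exp(-6.72222) = 0.000533634
Unnormalised posteriors:
  π_A·L_A = 0.53 × 0.432458 = 0.229203
  π_B·L_B = 0.22 × 0.182233 = 0.0400914
  π_C·L_C = 0.25 × 0.000533634 = 0.000133409
Sum: 0.229203 + 0.0400914 + 0.000133409 = 0.269428
P(Class A | data) ≈ 0.8507

0.8507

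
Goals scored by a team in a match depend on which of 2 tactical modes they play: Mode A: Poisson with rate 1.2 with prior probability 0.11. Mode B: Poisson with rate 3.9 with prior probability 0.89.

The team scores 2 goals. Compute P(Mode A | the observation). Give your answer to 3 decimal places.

The responsibility of component k is P(Z=k) f_k(x) divided by Σ_j P(Z=j) f_j(x).
Component likelihoods at x = 2 goals:
  f_A = 0.21686
  f_B = 0.15394
Weight by the priors:
  P(Z=A)·f_A = 0.11 × 0.21686 = 0.0238546
  P(Z=B)·f_B = 0.89 × 0.15394 = 0.137006
Sum: 0.0238546 + 0.137006 = 0.160861
P(Mode A | 2 goals) = 0.0238546 / 0.160861 ≈ 0.148

0.148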